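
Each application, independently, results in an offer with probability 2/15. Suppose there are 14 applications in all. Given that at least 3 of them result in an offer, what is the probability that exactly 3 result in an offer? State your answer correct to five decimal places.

X ~ Binomial(14, 0.133333). Want P(X=3 | X≥3) = P(X=3) / P(X≥3).
P(X=3) = C(14,3)·0.133333^3·0.866667^11 = 0.1787683
P(X≥3) = 1 − 0.1348743 − 0.2904986 − 0.2904986 = 0.2841285
Ratio = 0.1787683 / 0.2841285 = 0.6291812

0.62918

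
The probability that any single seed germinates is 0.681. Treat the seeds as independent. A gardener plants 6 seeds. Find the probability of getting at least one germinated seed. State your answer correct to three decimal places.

0.999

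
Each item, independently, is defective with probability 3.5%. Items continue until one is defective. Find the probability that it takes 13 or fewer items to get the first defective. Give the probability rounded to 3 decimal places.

0.371

Y = number of items to the first success; geometric, p = 0.035.
P(Y ≤ 13) = 1 − (1−p)^13 = 1 − 0.62930 = 0.37070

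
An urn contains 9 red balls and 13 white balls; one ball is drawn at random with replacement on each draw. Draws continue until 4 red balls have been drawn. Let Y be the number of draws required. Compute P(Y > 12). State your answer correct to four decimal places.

0.2065

Needing more than 12 draws ⇔ fewer than 4 successes in the first 12. With X ~ Binomial(12, 0.409091), P(Y > 12) = P(X ≤ 3).
  k=0: C(12,0)·0.409091^0·0.590909^12 = 0.001812
  k=1: C(12,1)·0.409091^1·0.590909^11 = 0.015057
  k=2: C(12,2)·0.409091^2·0.590909^10 = 0.057331
  k=3: C(12,3)·0.409091^3·0.590909^9 = 0.132303
P(X ≤ 3) = 0.206503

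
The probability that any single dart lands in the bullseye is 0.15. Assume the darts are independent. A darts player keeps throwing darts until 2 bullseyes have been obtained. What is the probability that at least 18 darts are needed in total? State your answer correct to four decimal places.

0.2525

Needing more than 17 darts ⇔ fewer than 2 successes in the first 17. With X ~ Binomial(17, 0.15), P(Y > 17) = P(X ≤ 1).
  k=0: C(17,0)·0.15^0·0.85^17 = 0.063113
  k=1: C(17,1)·0.15^1·0.85^16 = 0.189340
P(X ≤ 1) = 0.252454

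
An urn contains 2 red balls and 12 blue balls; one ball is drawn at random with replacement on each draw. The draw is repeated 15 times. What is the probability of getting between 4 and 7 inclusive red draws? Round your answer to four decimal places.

0.1555

X ~ Binomial(15, 0.142857); P(4 ≤ X ≤ 7) = Σ C(15,k) p^k (1−p)^(15−k) over k:
  k=4: C(15,4)·0.142857^4·0.857143^11 = 0.104310
  k=5: C(15,5)·0.142857^5·0.857143^10 = 0.038247
  k=6: C(15,6)·0.142857^6·0.857143^9 = 0.010624
  k=7: C(15,7)·0.142857^7·0.857143^8 = 0.002277
Total = 0.155458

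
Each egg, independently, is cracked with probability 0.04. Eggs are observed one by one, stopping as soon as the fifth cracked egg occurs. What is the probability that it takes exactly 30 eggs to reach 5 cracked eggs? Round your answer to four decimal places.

0.0009

Y = trial on which the fifth success occurs; negative binomial, r=5, p=0.04.
P(Y=30) = C(29,4) · p^5 · (1−p)^25
= 23751 · 1.024e-07 · 0.3604 = 0.000877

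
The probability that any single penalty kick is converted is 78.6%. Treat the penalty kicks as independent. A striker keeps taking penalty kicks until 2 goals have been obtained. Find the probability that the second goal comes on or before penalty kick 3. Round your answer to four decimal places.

0.8822

Finishing within 3 penalty kicks ⇔ at least 2 successes in the first 3. With X ~ Binomial(3, 0.786), P(Y ≤ 3) = 1 − P(X ≤ 1).
  k=0: C(3,0)·0.786^0·0.214^3 = 0.009800
  k=1: C(3,1)·0.786^1·0.214^2 = 0.107987
1 − 0.117787 = 0.882213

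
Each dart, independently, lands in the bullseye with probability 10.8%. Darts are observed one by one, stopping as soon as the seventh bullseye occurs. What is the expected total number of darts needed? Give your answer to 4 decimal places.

64.8148

Y = total darts until the seventh success; negative binomial with r=7, p=0.108.
E[Y] = r / p = 7 / 0.108 = 64.814815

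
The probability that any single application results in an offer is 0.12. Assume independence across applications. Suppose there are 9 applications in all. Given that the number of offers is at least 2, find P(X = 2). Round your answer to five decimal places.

0.71788

X ~ Binomial(9, 0.12). Want P(X=2 | X≥2) = P(X=2) / P(X≥2).
P(X=2) = C(9,2)·0.12^2·0.88^7 = 0.2118574
P(X≥2) = 1 − 0.3164784 − 0.3884053 = 0.2951163
Ratio = 0.2118574 / 0.2951163 = 0.7178777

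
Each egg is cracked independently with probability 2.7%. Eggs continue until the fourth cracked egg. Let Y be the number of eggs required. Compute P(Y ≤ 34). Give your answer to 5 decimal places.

0.01292

Finishing within 34 eggs ⇔ at least 4 successes in the first 34. With X ~ Binomial(34, 0.027), P(Y ≤ 34) = 1 − P(X ≤ 3).
  k=0: C(34,0)·0.027^0·0.973^34 = 0.3943089
  k=1: C(34,1)·0.027^1·0.973^33 = 0.3720201
  k=2: C(34,2)·0.027^2·0.973^32 = 0.1703340
  k=3: C(34,3)·0.027^3·0.973^31 = 0.0504175
1 − 0.9870804 = 0.0129196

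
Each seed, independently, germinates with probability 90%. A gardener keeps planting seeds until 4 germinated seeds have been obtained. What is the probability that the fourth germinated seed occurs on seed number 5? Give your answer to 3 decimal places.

0.262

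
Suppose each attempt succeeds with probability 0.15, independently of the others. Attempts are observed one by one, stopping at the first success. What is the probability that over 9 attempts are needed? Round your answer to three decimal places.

0.232

Y = number of attempts to the first success; geometric, p = 0.15.
P(Y > 9) = P(first 9 all fail) = (1−p)^9 = 0.23162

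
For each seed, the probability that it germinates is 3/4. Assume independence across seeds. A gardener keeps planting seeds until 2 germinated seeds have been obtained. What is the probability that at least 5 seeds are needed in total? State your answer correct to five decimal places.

0.05078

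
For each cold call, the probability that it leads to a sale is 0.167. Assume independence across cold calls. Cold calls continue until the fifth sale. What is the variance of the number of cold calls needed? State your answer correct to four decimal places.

149.3420

Y = total cold calls until the fifth success; negative binomial with r=5, p=0.167.
Var(Y) = r(1−p)/p² = 5·0.833 / 0.167² = 149.342034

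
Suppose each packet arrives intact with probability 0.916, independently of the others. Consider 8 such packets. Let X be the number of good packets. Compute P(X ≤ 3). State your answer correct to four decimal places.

0.0002

X ~ Binomial(8, 0.916); P(X ≤ 3) = Σ C(8,k) p^k (1−p)^(8−k) over k:
  k=0: C(8,0)·0.916^0·0.084^8 = 0.000000
  k=1: C(8,1)·0.916^1·0.084^7 = 0.000000
  k=2: C(8,2)·0.916^2·0.084^6 = 0.000008
  k=3: C(8,3)·0.916^3·0.084^5 = 0.000180
Total = 0.000188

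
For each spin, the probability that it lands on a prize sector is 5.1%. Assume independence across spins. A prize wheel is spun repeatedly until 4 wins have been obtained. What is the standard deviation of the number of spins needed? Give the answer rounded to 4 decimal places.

38.2026

Y = total spins until the fourth success; negative binomial with r=4, p=0.051.
SD(Y) = √[r(1−p)/p²] = √(1459.438677) = 38.202600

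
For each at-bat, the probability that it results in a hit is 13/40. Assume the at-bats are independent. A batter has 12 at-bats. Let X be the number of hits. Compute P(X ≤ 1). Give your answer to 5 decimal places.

0.06064

X ~ Binomial(12, 0.325); P(X ≤ 1) = Σ C(12,k) p^k (1−p)^(12−k) over k:
  k=0: C(12,0)·0.325^0·0.675^12 = 0.0089463
  k=1: C(12,1)·0.325^1·0.675^11 = 0.0516899
Total = 0.0606363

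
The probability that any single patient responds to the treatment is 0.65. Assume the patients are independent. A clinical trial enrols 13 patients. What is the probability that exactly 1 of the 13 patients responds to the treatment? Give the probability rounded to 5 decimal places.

X ~ Binomial(n=13, p=0.65).
P(X=1) = C(13,1) · p^1 · (1−p)^12
= 13 · 0.65 · 3.3792e-06 = 0.0000286

0.00003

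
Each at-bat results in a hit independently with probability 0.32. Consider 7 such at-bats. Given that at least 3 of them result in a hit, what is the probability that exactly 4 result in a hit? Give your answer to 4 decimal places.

0.2895

X ~ Binomial(7, 0.32). Want P(X=4 | X≥3) = P(X=4) / P(X≥3).
P(X=4) = C(7,4)·0.32^4·0.68^3 = 0.115397
P(X≥3) = 1 − 0.067230 − 0.221463 − 0.312654 = 0.398653
Ratio = 0.115397 / 0.398653 = 0.289467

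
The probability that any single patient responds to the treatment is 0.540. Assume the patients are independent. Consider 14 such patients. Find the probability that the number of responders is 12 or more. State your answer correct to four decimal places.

0.0142

X ~ Binomial(14, 0.54); P(X ≥ 12) = Σ C(14,k) p^k (1−p)^(14−k) over k:
  k=12: C(14,12)·0.54^12·0.46^2 = 0.011838
  k=13: C(14,13)·0.54^13·0.46^1 = 0.002138
  k=14: C(14,14)·0.54^14·0.46^0 = 0.000179
Total = 0.014155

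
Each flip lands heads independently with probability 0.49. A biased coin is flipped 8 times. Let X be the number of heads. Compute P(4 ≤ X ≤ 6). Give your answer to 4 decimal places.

0.5836

X ~ Binomial(8, 0.49); P(4 ≤ X ≤ 6) = Σ C(8,k) p^k (1−p)^(8−k) over k:
  k=4: C(8,4)·0.49^4·0.51^4 = 0.273000
  k=5: C(8,5)·0.49^5·0.51^3 = 0.209835
  k=6: C(8,6)·0.49^6·0.51^2 = 0.100803
Total = 0.583639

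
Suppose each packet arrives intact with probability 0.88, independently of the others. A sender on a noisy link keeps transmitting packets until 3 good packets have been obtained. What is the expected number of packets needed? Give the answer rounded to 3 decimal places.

3.409

Y = total packets until the third success; negative binomial with r=3, p=0.88.
E[Y] = r / p = 3 / 0.88 = 3.40909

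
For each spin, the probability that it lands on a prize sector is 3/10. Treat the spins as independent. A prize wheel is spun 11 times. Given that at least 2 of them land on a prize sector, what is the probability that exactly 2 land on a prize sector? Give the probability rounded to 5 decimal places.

X ~ Binomial(11, 0.30). Want P(X=2 | X≥2) = P(X=2) / P(X≥2).
P(X=2) = C(11,2)·0.30^2·0.70^9 = 0.1997504
P(X≥2) = 1 − 0.0197733 − 0.0932168 = 0.8870099
Ratio = 0.1997504 / 0.8870099 = 0.2251952

0.22520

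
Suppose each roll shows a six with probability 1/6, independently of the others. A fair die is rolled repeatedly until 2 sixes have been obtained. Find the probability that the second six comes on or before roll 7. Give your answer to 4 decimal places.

0.3302

Finishing within 7 rolls ⇔ at least 2 successes in the first 7. With X ~ Binomial(7, 0.166667), P(Y ≤ 7) = 1 − P(X ≤ 1).
  k=0: C(7,0)·0.166667^0·0.833333^7 = 0.279082
  k=1: C(7,1)·0.166667^1·0.833333^6 = 0.390714
1 − 0.669796 = 0.330204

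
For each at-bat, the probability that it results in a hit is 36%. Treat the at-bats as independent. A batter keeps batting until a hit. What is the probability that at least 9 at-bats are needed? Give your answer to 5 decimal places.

Y = number of at-bats to the first success; geometric, p = 0.36.
P(Y > 8) = P(first 8 all fail) = (1−p)^8 = 0.0281475

0.02815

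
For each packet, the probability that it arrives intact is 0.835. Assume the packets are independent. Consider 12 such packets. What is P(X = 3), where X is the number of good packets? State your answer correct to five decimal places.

X ~ Binomial(n=12, p=0.835).
P(X=3) = C(12,3) · p^3 · (1−p)^9
= 220 · 0.58218 · 9.0647e-08 = 0.0000116

0.00001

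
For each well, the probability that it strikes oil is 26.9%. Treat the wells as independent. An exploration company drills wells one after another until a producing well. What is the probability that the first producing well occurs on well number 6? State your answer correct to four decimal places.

Geometric (trials to first success), p = 0.269.
P(Y = 6) = (1−p)^5 · p = 0.20873 · 0.269 = 0.056149

0.0561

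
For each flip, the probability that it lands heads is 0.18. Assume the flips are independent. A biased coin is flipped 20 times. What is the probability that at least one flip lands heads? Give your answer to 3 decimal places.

0.981

P(at least one) = 1 − P(none) = 1 − (1 − 0.18)^20
= 1 − 0.01889 = 0.98111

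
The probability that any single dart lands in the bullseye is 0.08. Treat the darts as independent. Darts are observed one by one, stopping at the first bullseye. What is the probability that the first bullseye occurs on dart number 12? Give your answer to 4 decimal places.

0.0320

Geometric (trials to first success), p = 0.08.
P(Y = 12) = (1−p)^11 · p = 0.39964 · 0.08 = 0.031971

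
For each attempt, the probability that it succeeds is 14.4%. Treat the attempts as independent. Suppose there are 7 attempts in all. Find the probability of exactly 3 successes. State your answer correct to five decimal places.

0.05611

X ~ Binomial(n=7, p=0.144).
P(X=3) = C(7,3) · p^3 · (1−p)^4
= 35 · 0.002986 · 0.5369 = 0.0561113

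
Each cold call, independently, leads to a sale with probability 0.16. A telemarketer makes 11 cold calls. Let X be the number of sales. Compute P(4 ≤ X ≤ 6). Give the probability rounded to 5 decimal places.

X ~ Binomial(11, 0.16); P(4 ≤ X ≤ 6) = Σ C(11,k) p^k (1−p)^(11−k) over k:
  k=4: C(11,4)·0.16^4·0.84^7 = 0.0638188
  k=5: C(11,5)·0.16^5·0.84^6 = 0.0170184
  k=6: C(11,6)·0.16^6·0.84^5 = 0.0032416
Total = 0.0840788

0.08408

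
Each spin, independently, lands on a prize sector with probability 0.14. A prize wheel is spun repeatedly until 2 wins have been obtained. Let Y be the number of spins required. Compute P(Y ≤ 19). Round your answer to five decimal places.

0.76691

Finishing within 19 spins ⇔ at least 2 successes in the first 19. With X ~ Binomial(19, 0.14), P(Y ≤ 19) = 1 − P(X ≤ 1).
  k=0: C(19,0)·0.14^0·0.86^19 = 0.0569470
  k=1: C(19,1)·0.14^1·0.86^18 = 0.1761383
1 − 0.2330852 = 0.7669148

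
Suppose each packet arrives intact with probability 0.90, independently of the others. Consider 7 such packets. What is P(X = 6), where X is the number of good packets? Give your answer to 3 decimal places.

X ~ Binomial(n=7, p=0.90).
P(X=6) = C(7,6) · p^6 · (1−p)^1
= 7 · 0.53144 · 0.1 = 0.37201

0.372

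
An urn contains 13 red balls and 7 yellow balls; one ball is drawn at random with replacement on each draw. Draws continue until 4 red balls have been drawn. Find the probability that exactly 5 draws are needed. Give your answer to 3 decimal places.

Y = trial on which the fourth success occurs; negative binomial, r=4, p=0.65.
P(Y=5) = C(4,3) · p^4 · (1−p)^1
= 4 · 0.17851 · 0.35 = 0.24991

0.250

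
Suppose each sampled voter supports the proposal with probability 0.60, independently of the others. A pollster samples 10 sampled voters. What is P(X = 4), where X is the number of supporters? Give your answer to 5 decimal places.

0.11148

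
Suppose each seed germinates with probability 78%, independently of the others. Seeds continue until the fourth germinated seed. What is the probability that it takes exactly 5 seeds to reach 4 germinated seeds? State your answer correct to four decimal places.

0.3257

Y = trial on which the fourth success occurs; negative binomial, r=4, p=0.78.
P(Y=5) = C(4,3) · p^4 · (1−p)^1
= 4 · 0.37015 · 0.22 = 0.325732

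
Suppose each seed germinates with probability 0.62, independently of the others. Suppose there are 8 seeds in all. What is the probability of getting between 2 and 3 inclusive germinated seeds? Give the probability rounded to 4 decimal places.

0.1382

X ~ Binomial(8, 0.62); P(2 ≤ X ≤ 3) = Σ C(8,k) p^k (1−p)^(8−k) over k:
  k=2: C(8,2)·0.62^2·0.38^6 = 0.032407
  k=3: C(8,3)·0.62^3·0.38^5 = 0.105750
Total = 0.138157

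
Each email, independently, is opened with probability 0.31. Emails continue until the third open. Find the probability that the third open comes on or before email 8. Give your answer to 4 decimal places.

Finishing within 8 emails ⇔ at least 3 successes in the first 8. With X ~ Binomial(8, 0.31), P(Y ≤ 8) = 1 − P(X ≤ 2).
  k=0: C(8,0)·0.31^0·0.69^8 = 0.051380
  k=1: C(8,1)·0.31^1·0.69^7 = 0.184670
  k=2: C(8,2)·0.31^2·0.69^6 = 0.290386
1 − 0.526436 = 0.473564

0.4736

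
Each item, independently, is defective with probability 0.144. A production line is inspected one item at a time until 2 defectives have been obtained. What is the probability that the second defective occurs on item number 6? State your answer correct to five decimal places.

Y = trial on which the second success occurs; negative binomial, r=2, p=0.144.
P(Y=6) = C(5,1) · p^2 · (1−p)^4
= 5 · 0.020736 · 0.5369 = 0.0556660

0.05567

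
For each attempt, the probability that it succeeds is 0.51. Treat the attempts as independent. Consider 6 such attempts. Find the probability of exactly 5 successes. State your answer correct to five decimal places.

X ~ Binomial(n=6, p=0.51).
P(X=5) = C(6,5) · p^5 · (1−p)^1
= 6 · 0.034503 · 0.49 = 0.1014374

0.10144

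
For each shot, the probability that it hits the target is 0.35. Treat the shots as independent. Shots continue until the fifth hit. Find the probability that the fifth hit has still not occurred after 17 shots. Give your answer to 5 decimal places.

0.23484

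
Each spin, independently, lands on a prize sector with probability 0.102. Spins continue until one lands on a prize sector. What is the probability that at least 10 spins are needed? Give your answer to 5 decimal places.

Y = number of spins to the first success; geometric, p = 0.102.
P(Y > 9) = P(first 9 all fail) = (1−p)^9 = 0.3797406

0.37974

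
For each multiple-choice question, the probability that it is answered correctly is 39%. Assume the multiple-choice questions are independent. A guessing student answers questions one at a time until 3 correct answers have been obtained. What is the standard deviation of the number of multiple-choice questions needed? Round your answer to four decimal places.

Y = total multiple-choice questions until the third success; negative binomial with r=3, p=0.39.
SD(Y) = √[r(1−p)/p²] = √(12.031558) = 3.468654

3.4687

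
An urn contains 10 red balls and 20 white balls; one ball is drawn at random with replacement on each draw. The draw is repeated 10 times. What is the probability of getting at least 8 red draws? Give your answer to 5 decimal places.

0.00340

X ~ Binomial(10, 0.333333); P(X ≥ 8) = Σ C(10,k) p^k (1−p)^(10−k) over k:
  k=8: C(10,8)·0.333333^8·0.666667^2 = 0.0030483
  k=9: C(10,9)·0.333333^9·0.666667^1 = 0.0003387
  k=10: C(10,10)·0.333333^10·0.666667^0 = 0.0000169
Total = 0.0034040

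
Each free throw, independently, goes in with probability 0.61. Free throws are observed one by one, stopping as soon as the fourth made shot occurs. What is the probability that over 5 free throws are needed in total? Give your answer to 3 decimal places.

0.646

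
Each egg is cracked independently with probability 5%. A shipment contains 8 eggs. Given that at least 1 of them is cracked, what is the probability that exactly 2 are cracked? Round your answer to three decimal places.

0.153

X ~ Binomial(8, 0.05). Want P(X=2 | X≥1) = P(X=2) / P(X≥1).
P(X=2) = C(8,2)·0.05^2·0.95^6 = 0.05146
P(X≥1) = 1 − 0.66342 = 0.33658
Ratio = 0.05146 / 0.33658 = 0.15288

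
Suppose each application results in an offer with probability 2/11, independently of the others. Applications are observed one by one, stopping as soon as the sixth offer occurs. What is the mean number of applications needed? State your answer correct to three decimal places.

Y = total applications until the sixth success; negative binomial with r=6, p=0.181818.
E[Y] = r / p = 6 / 0.181818 = 33.00000

33.000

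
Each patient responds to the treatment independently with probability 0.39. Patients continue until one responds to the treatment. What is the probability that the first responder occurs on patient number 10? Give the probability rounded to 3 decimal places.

Geometric (trials to first success), p = 0.39.
P(Y = 10) = (1−p)^9 · p = 0.011694 · 0.39 = 0.00456

0.005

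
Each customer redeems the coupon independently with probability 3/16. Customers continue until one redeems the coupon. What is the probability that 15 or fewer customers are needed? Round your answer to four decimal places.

Y = number of customers to the first success; geometric, p = 0.1875.
P(Y ≤ 15) = 1 − (1−p)^15 = 1 − 0.044397 = 0.955603

0.9556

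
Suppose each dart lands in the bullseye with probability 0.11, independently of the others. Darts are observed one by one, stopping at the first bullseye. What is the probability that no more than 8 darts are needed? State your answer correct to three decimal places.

0.606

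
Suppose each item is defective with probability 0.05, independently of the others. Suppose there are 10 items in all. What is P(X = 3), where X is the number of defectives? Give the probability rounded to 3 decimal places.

0.010

X ~ Binomial(n=10, p=0.05).
P(X=3) = C(10,3) · p^3 · (1−p)^7
= 120 · 0.000125 · 0.69834 = 0.01048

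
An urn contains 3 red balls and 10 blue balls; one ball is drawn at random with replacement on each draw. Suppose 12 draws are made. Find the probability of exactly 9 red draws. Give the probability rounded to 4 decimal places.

X ~ Binomial(n=12, p=0.230769).
P(X=9) = C(12,9) · p^9 · (1−p)^3
= 220 · 1.8561e-06 · 0.45517 = 0.000186

0.0002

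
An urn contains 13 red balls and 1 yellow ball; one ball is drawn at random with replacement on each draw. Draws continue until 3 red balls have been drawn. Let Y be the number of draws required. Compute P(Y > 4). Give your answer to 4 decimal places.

0.0278

Needing more than 4 draws ⇔ fewer than 3 successes in the first 4. With X ~ Binomial(4, 0.928571), P(Y > 4) = P(X ≤ 2).
  k=0: C(4,0)·0.928571^0·0.071429^4 = 0.000026
  k=1: C(4,1)·0.928571^1·0.071429^3 = 0.001354
  k=2: C(4,2)·0.928571^2·0.071429^2 = 0.026395
P(X ≤ 2) = 0.027775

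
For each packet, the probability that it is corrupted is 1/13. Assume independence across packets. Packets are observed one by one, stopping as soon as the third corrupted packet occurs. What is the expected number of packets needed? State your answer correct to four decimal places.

39.0000

Y = total packets until the third success; negative binomial with r=3, p=0.076923.
E[Y] = r / p = 3 / 0.076923 = 39.000000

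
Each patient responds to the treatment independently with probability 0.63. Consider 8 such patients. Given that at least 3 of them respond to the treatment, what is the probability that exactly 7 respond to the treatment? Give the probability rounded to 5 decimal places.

0.12065

X ~ Binomial(8, 0.63). Want P(X=7 | X≥3) = P(X=7) / P(X≥3).
P(X=7) = C(8,7)·0.63^7·0.37^1 = 0.1165938
P(X≥3) = 1 − 0.0003512 − 0.0047846 − 0.0285134 = 0.9663508
Ratio = 0.1165938 / 0.9663508 = 0.1206537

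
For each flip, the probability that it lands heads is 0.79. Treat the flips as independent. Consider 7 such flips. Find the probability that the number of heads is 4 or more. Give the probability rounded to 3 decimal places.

0.961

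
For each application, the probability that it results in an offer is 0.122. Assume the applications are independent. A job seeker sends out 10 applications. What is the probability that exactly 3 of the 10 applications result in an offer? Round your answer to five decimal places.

0.08764

X ~ Binomial(n=10, p=0.122).
P(X=3) = C(10,3) · p^3 · (1−p)^7
= 120 · 0.0018158 · 0.40222 = 0.0876440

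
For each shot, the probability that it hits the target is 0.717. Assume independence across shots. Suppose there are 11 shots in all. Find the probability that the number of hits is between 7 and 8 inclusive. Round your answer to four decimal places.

X ~ Binomial(11, 0.717); P(7 ≤ X ≤ 8) = Σ C(11,k) p^k (1−p)^(11−k) over k:
  k=7: C(11,7)·0.717^7·0.283^4 = 0.206202
  k=8: C(11,8)·0.717^8·0.283^3 = 0.261214
Total = 0.467416

0.4674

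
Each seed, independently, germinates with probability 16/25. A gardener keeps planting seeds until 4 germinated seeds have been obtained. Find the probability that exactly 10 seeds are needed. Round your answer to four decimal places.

Y = trial on which the fourth success occurs; negative binomial, r=4, p=0.64.
P(Y=10) = C(9,3) · p^4 · (1−p)^6
= 84 · 0.16777 · 0.0021768 = 0.030677

0.0307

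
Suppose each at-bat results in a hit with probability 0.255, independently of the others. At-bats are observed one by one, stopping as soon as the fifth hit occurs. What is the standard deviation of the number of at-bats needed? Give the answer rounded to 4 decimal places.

7.5687

Y = total at-bats until the fifth success; negative binomial with r=5, p=0.255.
SD(Y) = √[r(1−p)/p²] = √(57.285659) = 7.568729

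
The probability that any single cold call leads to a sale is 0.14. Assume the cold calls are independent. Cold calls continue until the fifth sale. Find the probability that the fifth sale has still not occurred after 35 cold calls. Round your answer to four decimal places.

Needing more than 35 cold calls ⇔ fewer than 5 successes in the first 35. With X ~ Binomial(35, 0.14), P(Y > 35) = P(X ≤ 4).
  k=0: C(35,0)·0.14^0·0.86^35 = 0.005099
  k=1: C(35,1)·0.14^1·0.86^34 = 0.029050
  k=2: C(35,2)·0.14^2·0.86^33 = 0.080394
  k=3: C(35,3)·0.14^3·0.86^32 = 0.143961
  k=4: C(35,4)·0.14^4·0.86^31 = 0.187484
P(X ≤ 4) = 0.445987

0.4460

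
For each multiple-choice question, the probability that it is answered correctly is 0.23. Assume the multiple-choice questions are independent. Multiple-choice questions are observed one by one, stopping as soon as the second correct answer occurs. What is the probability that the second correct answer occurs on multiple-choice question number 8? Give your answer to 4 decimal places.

Y = trial on which the second success occurs; negative binomial, r=2, p=0.23.
P(Y=8) = C(7,1) · p^2 · (1−p)^6
= 7 · 0.0529 · 0.20842 = 0.077179

0.0772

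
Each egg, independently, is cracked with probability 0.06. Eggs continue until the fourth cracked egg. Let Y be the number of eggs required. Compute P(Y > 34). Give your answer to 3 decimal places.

Needing more than 34 eggs ⇔ fewer than 4 successes in the first 34. With X ~ Binomial(34, 0.06), P(Y > 34) = P(X ≤ 3).
  k=0: C(34,0)·0.06^0·0.94^34 = 0.12200
  k=1: C(34,1)·0.06^1·0.94^33 = 0.26476
  k=2: C(34,2)·0.06^2·0.94^32 = 0.27884
  k=3: C(34,3)·0.06^3·0.94^31 = 0.18985
P(X ≤ 3) = 0.85544

0.855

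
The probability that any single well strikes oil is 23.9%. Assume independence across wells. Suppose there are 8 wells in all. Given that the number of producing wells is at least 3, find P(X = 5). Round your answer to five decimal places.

0.06540

X ~ Binomial(8, 0.239). Want P(X=5 | X≥3) = P(X=5) / P(X≥3).
P(X=5) = C(8,5)·0.239^5·0.761^3 = 0.0192456
P(X≥3) = 1 − 0.1124805 − 0.2826054 − 0.3106431 = 0.2942709
Ratio = 0.0192456 / 0.2942709 = 0.0654010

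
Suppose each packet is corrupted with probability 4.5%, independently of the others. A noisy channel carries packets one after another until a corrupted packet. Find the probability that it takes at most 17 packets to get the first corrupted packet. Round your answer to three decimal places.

0.543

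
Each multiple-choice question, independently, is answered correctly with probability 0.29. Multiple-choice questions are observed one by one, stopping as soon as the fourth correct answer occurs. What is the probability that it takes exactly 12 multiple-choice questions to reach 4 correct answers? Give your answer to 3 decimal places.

Y = trial on which the fourth success occurs; negative binomial, r=4, p=0.29.
P(Y=12) = C(11,3) · p^4 · (1−p)^8
= 165 · 0.0070728 · 0.064575 = 0.07536

0.075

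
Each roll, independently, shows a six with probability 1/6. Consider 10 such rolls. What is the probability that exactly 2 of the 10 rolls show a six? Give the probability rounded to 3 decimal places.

0.291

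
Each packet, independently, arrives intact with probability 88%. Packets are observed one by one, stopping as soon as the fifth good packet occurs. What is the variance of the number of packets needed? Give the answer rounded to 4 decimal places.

0.7748

Y = total packets until the fifth success; negative binomial with r=5, p=0.88.
Var(Y) = r(1−p)/p² = 5·0.12 / 0.88² = 0.774793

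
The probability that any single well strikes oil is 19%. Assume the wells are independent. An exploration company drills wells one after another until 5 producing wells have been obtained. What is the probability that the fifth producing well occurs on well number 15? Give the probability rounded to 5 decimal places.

Y = trial on which the fifth success occurs; negative binomial, r=5, p=0.19.
P(Y=15) = C(14,4) · p^5 · (1−p)^10
= 1001 · 0.00024761 · 0.12158 = 0.0301337

0.03013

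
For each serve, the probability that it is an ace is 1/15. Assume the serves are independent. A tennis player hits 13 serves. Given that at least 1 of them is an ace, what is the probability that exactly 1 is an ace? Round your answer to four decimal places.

0.6395

X ~ Binomial(13, 0.066667). Want P(X=1 | X≥1) = P(X=1) / P(X≥1).
P(X=1) = C(13,1)·0.066667^1·0.933333^12 = 0.378698
P(X≥1) = 1 − 0.407829 = 0.592171
Ratio = 0.378698 / 0.592171 = 0.639508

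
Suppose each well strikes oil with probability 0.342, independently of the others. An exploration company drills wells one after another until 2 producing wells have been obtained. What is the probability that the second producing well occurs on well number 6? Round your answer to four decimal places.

0.1096

Y = trial on which the second success occurs; negative binomial, r=2, p=0.342.
P(Y=6) = C(5,1) · p^2 · (1−p)^4
= 5 · 0.11696 · 0.18746 = 0.109629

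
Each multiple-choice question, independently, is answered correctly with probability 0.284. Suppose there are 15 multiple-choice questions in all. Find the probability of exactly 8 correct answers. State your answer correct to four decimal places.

0.0263

X ~ Binomial(n=15, p=0.284).
P(X=8) = C(15,8) · p^8 · (1−p)^7
= 6435 · 4.232e-05 · 0.09647 = 0.026272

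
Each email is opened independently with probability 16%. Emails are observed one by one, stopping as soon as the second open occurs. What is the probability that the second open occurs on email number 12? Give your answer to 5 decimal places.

0.04925

Y = trial on which the second success occurs; negative binomial, r=2, p=0.16.
P(Y=12) = C(11,1) · p^2 · (1−p)^10
= 11 · 0.0256 · 0.1749 = 0.0492522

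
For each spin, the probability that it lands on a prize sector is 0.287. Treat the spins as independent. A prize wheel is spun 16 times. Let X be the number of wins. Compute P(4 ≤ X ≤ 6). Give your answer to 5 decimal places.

0.57101

X ~ Binomial(16, 0.287); P(4 ≤ X ≤ 6) = Σ C(16,k) p^k (1−p)^(16−k) over k:
  k=4: C(16,4)·0.287^4·0.713^12 = 0.2131441
  k=5: C(16,5)·0.287^5·0.713^11 = 0.2059098
  k=6: C(16,6)·0.287^6·0.713^10 = 0.1519535
Total = 0.5710074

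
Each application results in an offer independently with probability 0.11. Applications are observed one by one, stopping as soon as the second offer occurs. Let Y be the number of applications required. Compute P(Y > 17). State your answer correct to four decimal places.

0.4277

Needing more than 17 applications ⇔ fewer than 2 successes in the first 17. With X ~ Binomial(17, 0.11), P(Y > 17) = P(X ≤ 1).
  k=0: C(17,0)·0.11^0·0.89^17 = 0.137921
  k=1: C(17,1)·0.11^1·0.89^16 = 0.289789
P(X ≤ 1) = 0.427710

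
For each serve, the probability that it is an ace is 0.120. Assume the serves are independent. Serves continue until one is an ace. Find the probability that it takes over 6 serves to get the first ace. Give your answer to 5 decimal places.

Y = number of serves to the first success; geometric, p = 0.12.
P(Y > 6) = P(first 6 all fail) = (1−p)^6 = 0.4644041

0.46440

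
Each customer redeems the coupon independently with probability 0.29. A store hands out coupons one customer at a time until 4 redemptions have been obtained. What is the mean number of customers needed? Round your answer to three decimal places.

13.793

Y = total customers until the fourth success; negative binomial with r=4, p=0.29.
E[Y] = r / p = 4 / 0.29 = 13.79310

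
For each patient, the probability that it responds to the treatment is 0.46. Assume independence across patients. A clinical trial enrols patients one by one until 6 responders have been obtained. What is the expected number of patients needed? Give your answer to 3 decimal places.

Y = total patients until the sixth success; negative binomial with r=6, p=0.46.
E[Y] = r / p = 6 / 0.46 = 13.04348

13.043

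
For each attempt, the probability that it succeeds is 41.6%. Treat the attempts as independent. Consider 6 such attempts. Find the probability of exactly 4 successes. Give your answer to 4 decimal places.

X ~ Binomial(n=6, p=0.416).
P(X=4) = C(6,4) · p^4 · (1−p)^2
= 15 · 0.029948 · 0.34106 = 0.153211

0.1532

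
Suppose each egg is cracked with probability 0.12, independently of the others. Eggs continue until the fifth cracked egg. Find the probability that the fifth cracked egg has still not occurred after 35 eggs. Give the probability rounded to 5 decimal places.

Needing more than 35 eggs ⇔ fewer than 5 successes in the first 35. With X ~ Binomial(35, 0.12), P(Y > 35) = P(X ≤ 4).
  k=0: C(35,0)·0.12^0·0.88^35 = 0.0113997
  k=1: C(35,1)·0.12^1·0.88^34 = 0.0544077
  k=2: C(35,2)·0.12^2·0.88^33 = 0.1261269
  k=3: C(35,3)·0.12^3·0.88^32 = 0.1891903
  k=4: C(35,4)·0.12^4·0.88^31 = 0.2063894
P(X ≤ 4) = 0.5875140

0.58751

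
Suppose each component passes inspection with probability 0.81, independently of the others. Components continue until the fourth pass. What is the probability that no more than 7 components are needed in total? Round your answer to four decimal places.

Finishing within 7 components ⇔ at least 4 successes in the first 7. With X ~ Binomial(7, 0.81), P(Y ≤ 7) = 1 − P(X ≤ 3).
  k=0: C(7,0)·0.81^0·0.19^7 = 0.000009
  k=1: C(7,1)·0.81^1·0.19^6 = 0.000267
  k=2: C(7,2)·0.81^2·0.19^5 = 0.003412
  k=3: C(7,3)·0.81^3·0.19^4 = 0.024240
1 − 0.027928 = 0.972072

0.9721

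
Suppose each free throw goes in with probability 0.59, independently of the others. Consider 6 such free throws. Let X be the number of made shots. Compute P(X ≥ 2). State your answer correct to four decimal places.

0.9542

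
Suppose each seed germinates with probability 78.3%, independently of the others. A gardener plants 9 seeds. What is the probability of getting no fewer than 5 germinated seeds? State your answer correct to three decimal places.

X ~ Binomial(9, 0.783); P(X ≥ 5) = Σ C(9,k) p^k (1−p)^(9−k) over k:
  k=5: C(9,5)·0.783^5·0.217^4 = 0.08223
  k=6: C(9,6)·0.783^6·0.217^3 = 0.19780
  k=7: C(9,7)·0.783^7·0.217^2 = 0.30588
  k=8: C(9,8)·0.783^8·0.217^1 = 0.27593
  k=9: C(9,9)·0.783^9·0.217^0 = 0.11063
Total = 0.97247

0.972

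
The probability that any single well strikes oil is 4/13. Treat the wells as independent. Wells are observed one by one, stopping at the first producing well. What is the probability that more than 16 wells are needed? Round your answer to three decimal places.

Y = number of wells to the first success; geometric, p = 0.307692.
P(Y > 16) = P(first 16 all fail) = (1−p)^16 = 0.00278

0.003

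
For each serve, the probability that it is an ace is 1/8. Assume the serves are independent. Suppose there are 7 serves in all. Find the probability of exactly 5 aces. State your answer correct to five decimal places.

0.00049

X ~ Binomial(n=7, p=0.125).
P(X=5) = C(7,5) · p^5 · (1−p)^2
= 21 · 3.0518e-05 · 0.76562 = 0.0004907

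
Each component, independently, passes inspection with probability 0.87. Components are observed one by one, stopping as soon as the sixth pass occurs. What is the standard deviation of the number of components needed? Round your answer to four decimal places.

Y = total components until the sixth success; negative binomial with r=6, p=0.87.
SD(Y) = √[r(1−p)/p²] = √(1.030519) = 1.015145

1.0151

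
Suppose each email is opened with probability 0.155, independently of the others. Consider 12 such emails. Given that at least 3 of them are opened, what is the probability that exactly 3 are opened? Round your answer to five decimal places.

X ~ Binomial(12, 0.155). Want P(X=3 | X≥3) = P(X=3) / P(X≥3).
P(X=3) = C(12,3)·0.155^3·0.845^9 = 0.1799402
P(X≥3) = 1 − 0.1325197 − 0.2917002 − 0.2942893 = 0.2814908
Ratio = 0.1799402 / 0.2814908 = 0.6392400

0.63924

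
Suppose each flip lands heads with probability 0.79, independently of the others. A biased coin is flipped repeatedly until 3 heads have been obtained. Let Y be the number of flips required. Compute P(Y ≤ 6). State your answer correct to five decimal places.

0.97977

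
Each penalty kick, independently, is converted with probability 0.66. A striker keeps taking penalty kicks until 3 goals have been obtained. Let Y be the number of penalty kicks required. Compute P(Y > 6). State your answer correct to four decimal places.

0.1069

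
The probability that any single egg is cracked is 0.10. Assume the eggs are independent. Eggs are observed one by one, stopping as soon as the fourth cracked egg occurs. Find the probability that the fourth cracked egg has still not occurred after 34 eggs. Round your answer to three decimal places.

0.554

Needing more than 34 eggs ⇔ fewer than 4 successes in the first 34. With X ~ Binomial(34, 0.10), P(Y > 34) = P(X ≤ 3).
  k=0: C(34,0)·0.10^0·0.90^34 = 0.02781
  k=1: C(34,1)·0.10^1·0.90^33 = 0.10507
  k=2: C(34,2)·0.10^2·0.90^32 = 0.19263
  k=3: C(34,3)·0.10^3·0.90^31 = 0.22830
P(X ≤ 3) = 0.55382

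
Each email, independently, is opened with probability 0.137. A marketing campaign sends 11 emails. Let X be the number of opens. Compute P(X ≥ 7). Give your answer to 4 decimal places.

0.0002

X ~ Binomial(11, 0.137); P(X ≥ 7) = Σ C(11,k) p^k (1−p)^(11−k) over k:
  k=7: C(11,7)·0.137^7·0.863^4 = 0.000166
  k=8: C(11,8)·0.137^8·0.863^3 = 0.000013
  k=9: C(11,9)·0.137^9·0.863^2 = 0.000001
  k=10: C(11,10)·0.137^10·0.863^1 = 0.000000
  k=11: C(11,11)·0.137^11·0.863^0 = 0.000000
Total = 0.000180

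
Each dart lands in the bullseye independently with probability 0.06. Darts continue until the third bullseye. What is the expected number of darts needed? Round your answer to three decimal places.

50.000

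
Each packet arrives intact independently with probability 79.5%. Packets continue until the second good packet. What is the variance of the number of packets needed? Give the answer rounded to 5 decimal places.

0.64871

Y = total packets until the second success; negative binomial with r=2, p=0.795.
Var(Y) = r(1−p)/p² = 2·0.205 / 0.795² = 0.6487085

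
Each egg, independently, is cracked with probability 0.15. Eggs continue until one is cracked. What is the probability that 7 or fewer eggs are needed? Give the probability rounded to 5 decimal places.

0.67942

Y = number of eggs to the first success; geometric, p = 0.15.
P(Y ≤ 7) = 1 − (1−p)^7 = 1 − 0.3205771 = 0.6794229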